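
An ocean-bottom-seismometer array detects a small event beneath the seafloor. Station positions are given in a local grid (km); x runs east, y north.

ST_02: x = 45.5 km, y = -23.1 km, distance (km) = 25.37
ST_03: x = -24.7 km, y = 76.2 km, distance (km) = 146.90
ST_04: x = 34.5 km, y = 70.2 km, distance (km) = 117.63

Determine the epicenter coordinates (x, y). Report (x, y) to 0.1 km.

Circle about each station: (x − 45.5)² + (y + 23.1)² = 25.37²; (x + 24.7)² + (y − 76.2)² = 146.90²; (x − 34.5)² + (y − 70.2)² = 117.63².
Subtracting the ST_02 equation from the ST_03 and ST_04 equations removes the quadratic terms:
-140.4 x + 198.6 y = -17123.30
-22.0 x + 186.6 y = -9678.75
Solving the 2×2 system: x ≈ 58.3, y ≈ -45.0 km.

(58.3, -45.0)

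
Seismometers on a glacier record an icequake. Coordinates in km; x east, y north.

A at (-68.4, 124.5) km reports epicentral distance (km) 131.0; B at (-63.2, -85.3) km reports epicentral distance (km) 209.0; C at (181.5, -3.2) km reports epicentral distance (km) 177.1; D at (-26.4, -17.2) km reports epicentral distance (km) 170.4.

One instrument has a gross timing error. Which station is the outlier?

B

Solve using three stations at a time. Using A, C, D (subtract circle equations pairwise → linear system) gives (x, y) ≈ (62.6, 128.2).
Distances from that point to each station vs reported:
  A: calculated 131.1 vs reported 131.0 → residual 0.1 km
  B: calculated 247.8 vs reported 209.0 → residual 38.8 km
  C: calculated 177.2 vs reported 177.1 → residual 0.1 km
  D: calculated 170.5 vs reported 170.4 → residual 0.1 km
A, C, D are mutually consistent (residuals ≈ 0); B is off by 38.8 km.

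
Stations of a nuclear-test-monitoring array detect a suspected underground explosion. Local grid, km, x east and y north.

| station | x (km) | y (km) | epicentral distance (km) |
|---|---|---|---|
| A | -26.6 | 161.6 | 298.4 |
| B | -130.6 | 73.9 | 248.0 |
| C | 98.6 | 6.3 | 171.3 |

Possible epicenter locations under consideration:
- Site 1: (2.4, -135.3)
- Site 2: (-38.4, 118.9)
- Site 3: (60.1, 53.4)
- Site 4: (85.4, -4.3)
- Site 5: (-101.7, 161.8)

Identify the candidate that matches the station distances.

For each candidate, compare |candidate − station| to the reported distance:
Site 1: residuals A 0.1, B 0.1, C 0.1 → max 0.1 km
Site 2: residuals A 254.1, B 145.4, C 6.0 → max 254.1 km
Site 3: residuals A 159.7, B 56.2, C 110.5 → max 159.7 km
Site 4: residuals A 98.2, B 18.3, C 154.4 → max 154.4 km
Site 5: residuals A 223.3, B 155.5, C 82.3 → max 223.3 km
Only Site 1 has all residuals ≈ 0.

Site 1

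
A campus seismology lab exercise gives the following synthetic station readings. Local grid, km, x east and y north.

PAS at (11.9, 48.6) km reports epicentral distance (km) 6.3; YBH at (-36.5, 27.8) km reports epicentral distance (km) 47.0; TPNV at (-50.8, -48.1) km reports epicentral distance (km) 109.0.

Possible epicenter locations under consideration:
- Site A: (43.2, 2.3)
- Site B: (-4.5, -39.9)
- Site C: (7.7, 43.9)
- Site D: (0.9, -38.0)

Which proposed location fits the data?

Site C

For each candidate, compare |candidate − station| to the reported distance:
Site A: residuals PAS 49.6, YBH 36.7, TPNV 2.3 → max 49.6 km
Site B: residuals PAS 83.7, YBH 27.9, TPNV 62.0 → max 83.7 km
Site C: residuals PAS 0.0, YBH 0.0, TPNV 0.0 → max 0.0 km
Site D: residuals PAS 81.0, YBH 28.7, TPNV 56.3 → max 81.0 km
Only Site C has all residuals ≈ 0.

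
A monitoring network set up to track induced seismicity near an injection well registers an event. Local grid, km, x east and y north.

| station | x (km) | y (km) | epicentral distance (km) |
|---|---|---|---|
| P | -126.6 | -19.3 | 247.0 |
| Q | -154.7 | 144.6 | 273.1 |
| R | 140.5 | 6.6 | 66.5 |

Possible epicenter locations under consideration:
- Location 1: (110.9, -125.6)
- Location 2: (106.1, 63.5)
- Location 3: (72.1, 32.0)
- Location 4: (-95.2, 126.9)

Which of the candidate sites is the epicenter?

Location 2

For each candidate, compare |candidate − station| to the reported distance:
Location 1: residuals P 13.2, Q 105.8, R 69.0 → max 105.8 km
Location 2: residuals P 0.0, Q 0.0, R 0.0 → max 0.0 km
Location 3: residuals P 41.8, Q 19.9, R 6.5 → max 41.8 km
Location 4: residuals P 97.5, Q 211.0, R 198.1 → max 211.0 km
Only Location 2 has all residuals ≈ 0.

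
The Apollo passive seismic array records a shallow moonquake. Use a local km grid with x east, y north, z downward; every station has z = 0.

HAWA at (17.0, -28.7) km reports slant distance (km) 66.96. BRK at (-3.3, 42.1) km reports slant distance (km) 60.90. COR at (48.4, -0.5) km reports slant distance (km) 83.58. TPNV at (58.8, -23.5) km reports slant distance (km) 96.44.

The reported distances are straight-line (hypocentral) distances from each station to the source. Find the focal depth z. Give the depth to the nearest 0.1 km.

z ≈ 42.6 km

Each station gives a sphere (x−x_i)² + (y−y_i)² + z² = d_i² (stations at z=0).
Subtracting the HAWA sphere from BRK and COR: z² cancels, leaving linear equations in x and y:
-40.6 x + 141.6 y = 1445.44
62.8 x + 56.4 y = -1271.85
Solving: x ≈ -23.396, y ≈ 3.500 km (keep extra digits for the depth step; rounded: -23.4, 3.5).
Then from the HAWA sphere: z² = 66.96² − (x − 17.0)² − (y + 28.7)² with x = -23.396, y = 3.500, so z ≈ 42.602 ≈ 42.6 km.
Check against TPNV (with the unrounded solution): distance 96.44 ≈ 96.44 km. ✓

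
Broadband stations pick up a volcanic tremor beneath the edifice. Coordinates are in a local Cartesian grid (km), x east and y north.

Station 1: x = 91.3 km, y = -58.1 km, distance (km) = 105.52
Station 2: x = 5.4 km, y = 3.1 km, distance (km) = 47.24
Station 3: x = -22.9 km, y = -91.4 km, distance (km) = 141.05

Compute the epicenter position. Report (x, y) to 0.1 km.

Circle about each station: (x − 91.3)² + (y + 58.1)² = 105.52²; (x − 5.4)² + (y − 3.1)² = 47.24²; (x + 22.9)² + (y + 91.4)² = 141.05².
Subtracting the Station 1 equation from the Station 2 and Station 3 equations removes the quadratic terms:
-171.8 x + 122.4 y = -2769.68
-228.4 x − 66.6 y = -11593.56
Solving the 2×2 system: x ≈ 40.7, y ≈ 34.5 km.

(40.7, 34.5)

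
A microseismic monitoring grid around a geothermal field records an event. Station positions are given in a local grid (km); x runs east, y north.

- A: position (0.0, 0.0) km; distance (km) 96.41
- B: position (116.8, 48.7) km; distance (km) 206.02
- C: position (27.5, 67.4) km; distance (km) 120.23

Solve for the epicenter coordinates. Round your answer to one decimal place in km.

Circle about each station: x² + y² = 96.41²; (x − 116.8)² + (y − 48.7)² = 206.02²; (x − 27.5)² + (y − 67.4)² = 120.23².
Subtracting the A equation from the B and C equations removes the quadratic terms:
233.6 x + 97.4 y = -17135.42
55.0 x + 134.8 y = 138.65
Solving the 2×2 system: x ≈ -88.9, y ≈ 37.3 km.

x ≈ -88.9 km, y ≈ 37.3 km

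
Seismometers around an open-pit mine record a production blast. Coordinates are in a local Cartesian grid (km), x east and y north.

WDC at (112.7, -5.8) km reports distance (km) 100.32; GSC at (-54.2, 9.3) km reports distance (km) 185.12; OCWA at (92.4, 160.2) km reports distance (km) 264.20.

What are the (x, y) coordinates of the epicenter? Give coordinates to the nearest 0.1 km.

Circle about each station: (x − 112.7)² + (y + 5.8)² = 100.32²; (x + 54.2)² + (y − 9.3)² = 185.12²; (x − 92.4)² + (y − 160.2)² = 264.20².
Subtracting the WDC equation from the GSC and OCWA equations removes the quadratic terms:
-333.8 x + 30.2 y = -33916.11
-40.6 x + 332.0 y = -38270.67
Solving the 2×2 system: x ≈ 92.2, y ≈ -104.0 km.

(92.2, -104.0)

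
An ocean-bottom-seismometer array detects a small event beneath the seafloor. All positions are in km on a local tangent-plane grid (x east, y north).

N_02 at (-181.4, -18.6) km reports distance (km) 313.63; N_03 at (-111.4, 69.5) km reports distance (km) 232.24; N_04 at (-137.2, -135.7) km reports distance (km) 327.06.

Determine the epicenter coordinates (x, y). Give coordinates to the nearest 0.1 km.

x ≈ 120.8 km, y ≈ 65.3 km

Circle about each station: (x + 181.4)² + (y + 18.6)² = 313.63²; (x + 111.4)² + (y − 69.5)² = 232.24²; (x + 137.2)² + (y + 135.7)² = 327.06².
Subtracting the N_02 equation from the N_03 and N_04 equations removes the quadratic terms:
140.0 x + 176.2 y = 28416.65
88.4 x − 234.2 y = -4618.06
Solving the 2×2 system: x ≈ 120.8, y ≈ 65.3 km.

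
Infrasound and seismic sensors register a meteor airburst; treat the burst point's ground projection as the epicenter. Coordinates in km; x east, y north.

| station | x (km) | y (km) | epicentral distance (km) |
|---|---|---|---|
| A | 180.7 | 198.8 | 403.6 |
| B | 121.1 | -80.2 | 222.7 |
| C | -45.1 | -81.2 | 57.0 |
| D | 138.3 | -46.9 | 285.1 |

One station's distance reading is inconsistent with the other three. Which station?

D

Solve using three stations at a time. Using A, B, C (subtract circle equations pairwise → linear system) gives (x, y) ≈ (-101.4, -89.9).
Distances from that point to each station vs reported:
  A: calculated 403.6 vs reported 403.6 → residual 0.0 km
  B: calculated 222.7 vs reported 222.7 → residual 0.0 km
  C: calculated 56.9 vs reported 57.0 → residual 0.1 km
  D: calculated 243.5 vs reported 285.1 → residual 41.6 km
A, B, C are mutually consistent (residuals ≈ 0); D is off by 41.6 km.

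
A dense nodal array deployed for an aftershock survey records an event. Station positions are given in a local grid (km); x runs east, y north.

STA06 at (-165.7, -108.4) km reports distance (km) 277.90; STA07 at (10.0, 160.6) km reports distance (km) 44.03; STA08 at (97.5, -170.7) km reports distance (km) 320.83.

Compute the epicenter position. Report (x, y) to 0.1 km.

Circle about each station: (x + 165.7)² + (y + 108.4)² = 277.90²; (x − 10.0)² + (y − 160.6)² = 44.03²; (x − 97.5)² + (y + 170.7)² = 320.83².
Subtracting pairs of circle equations eliminates x²+y² and gives linear equations (the radical axes):
351.4 x + 538.0 y = 61975.08
526.4 x − 124.6 y = -26265.79
Solving the 2×2 system: x ≈ -19.6, y ≈ 128.0 km.

-19.6 km east, 128.0 km north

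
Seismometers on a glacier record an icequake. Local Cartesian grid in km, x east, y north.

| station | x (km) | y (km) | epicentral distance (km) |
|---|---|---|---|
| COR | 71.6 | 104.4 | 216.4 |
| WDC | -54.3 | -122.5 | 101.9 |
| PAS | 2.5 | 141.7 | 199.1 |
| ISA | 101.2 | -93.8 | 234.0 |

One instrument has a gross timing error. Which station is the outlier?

Solve using three stations at a time. Using COR, WDC, PAS (subtract circle equations pairwise → linear system) gives (x, y) ≈ (-97.8, -30.3).
Distances from that point to each station vs reported:
  COR: calculated 216.4 vs reported 216.4 → residual 0.0 km
  WDC: calculated 101.9 vs reported 101.9 → residual 0.0 km
  PAS: calculated 199.1 vs reported 199.1 → residual 0.0 km
  ISA: calculated 208.8 vs reported 234.0 → residual 25.2 km
COR, WDC, PAS are mutually consistent (residuals ≈ 0); ISA is off by 25.2 km.

ISA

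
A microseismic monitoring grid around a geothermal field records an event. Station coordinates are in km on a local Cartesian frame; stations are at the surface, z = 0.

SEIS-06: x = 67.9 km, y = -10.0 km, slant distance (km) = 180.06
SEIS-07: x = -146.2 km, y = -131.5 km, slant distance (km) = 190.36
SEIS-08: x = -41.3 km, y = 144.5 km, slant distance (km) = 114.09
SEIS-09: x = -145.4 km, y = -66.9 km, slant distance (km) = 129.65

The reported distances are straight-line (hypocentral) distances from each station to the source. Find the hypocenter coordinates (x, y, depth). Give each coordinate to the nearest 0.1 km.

Each station gives a sphere (x−x_i)² + (y−y_i)² + z² = d_i² (stations at z=0).
Subtracting the SEIS-06 sphere from SEIS-07 and SEIS-08: z² cancels, leaving linear equations in x and y:
-428.2 x − 243.0 y = 30140.95
-218.4 x + 309.0 y = 37280.61
Solving: x ≈ -99.106, y ≈ 50.602 km (keep extra digits for the depth step; rounded: -99.1, 50.6).
Then from the SEIS-06 sphere: z² = 180.06² − (x − 67.9)² − (y + 10.0)² with x = -99.106, y = 50.602, so z ≈ 29.292 ≈ 29.3 km.
Check against SEIS-09 (with the unrounded solution): distance 129.65 ≈ 129.65 km. ✓

(-99.1, 50.6, 29.3)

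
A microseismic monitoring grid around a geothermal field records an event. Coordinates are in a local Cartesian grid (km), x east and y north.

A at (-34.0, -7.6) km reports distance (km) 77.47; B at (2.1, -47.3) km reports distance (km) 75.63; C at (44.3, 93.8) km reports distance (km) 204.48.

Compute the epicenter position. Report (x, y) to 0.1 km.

x ≈ -67.2 km, y ≈ -77.6 km

Circle about each station: (x + 34.0)² + (y + 7.6)² = 77.47²; (x − 2.1)² + (y + 47.3)² = 75.63²; (x − 44.3)² + (y − 93.8)² = 204.48².
Subtracting pairs of circle equations eliminates x²+y² and gives linear equations (the radical axes):
72.2 x − 79.4 y = 1309.64
156.6 x + 202.8 y = -26263.30
Solving the 2×2 system: x ≈ -67.2, y ≈ -77.6 km.
Check against A (with the unrounded x, y): √((x + 34.0)²+(y + 7.6)²) = 77.48 ≈ 77.47 km. ✓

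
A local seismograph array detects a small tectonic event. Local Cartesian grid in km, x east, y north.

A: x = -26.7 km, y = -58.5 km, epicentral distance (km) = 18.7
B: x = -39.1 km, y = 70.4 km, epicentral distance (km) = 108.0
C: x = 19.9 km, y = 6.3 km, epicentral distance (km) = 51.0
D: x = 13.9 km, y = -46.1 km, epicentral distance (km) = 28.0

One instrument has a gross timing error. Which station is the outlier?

Solve using three stations at a time. Using B, C, D (subtract circle equations pairwise → linear system) gives (x, y) ≈ (-11.4, -34.0).
Distances from that point to each station vs reported:
  A: calculated 28.9 vs reported 18.7 → residual 10.2 km
  B: calculated 108.0 vs reported 108.0 → residual 0.0 km
  C: calculated 51.0 vs reported 51.0 → residual 0.0 km
  D: calculated 28.0 vs reported 28.0 → residual 0.0 km
B, C, D are mutually consistent (residuals ≈ 0); A is off by 10.2 km.

A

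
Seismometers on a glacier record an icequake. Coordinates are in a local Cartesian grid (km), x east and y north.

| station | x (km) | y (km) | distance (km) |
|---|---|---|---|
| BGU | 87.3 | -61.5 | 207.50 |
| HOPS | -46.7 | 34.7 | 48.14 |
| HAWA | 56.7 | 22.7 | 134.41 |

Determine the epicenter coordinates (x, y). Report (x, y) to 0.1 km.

Circle about each station: (x − 87.3)² + (y + 61.5)² = 207.50²; (x + 46.7)² + (y − 34.7)² = 48.14²; (x − 56.7)² + (y − 22.7)² = 134.41².
Subtracting pairs of circle equations eliminates x²+y² and gives linear equations (the radical axes):
-268.0 x + 192.4 y = 32720.23
-61.2 x + 168.4 y = 17316.84
Solving the 2×2 system: x ≈ -65.3, y ≈ 79.1 km.

-65.3 km east, 79.1 km north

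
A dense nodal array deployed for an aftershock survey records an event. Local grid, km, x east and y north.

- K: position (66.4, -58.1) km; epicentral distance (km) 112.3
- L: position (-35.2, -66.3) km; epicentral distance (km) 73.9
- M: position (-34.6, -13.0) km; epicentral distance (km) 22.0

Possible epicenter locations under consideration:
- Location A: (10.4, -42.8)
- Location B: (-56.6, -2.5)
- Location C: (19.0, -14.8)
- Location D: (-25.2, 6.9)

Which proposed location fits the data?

Location D

For each candidate, compare |candidate − station| to the reported distance:
Location A: residuals K 54.2, L 22.6, M 32.0 → max 54.2 km
Location B: residuals K 22.7, L 6.6, M 2.4 → max 22.7 km
Location C: residuals K 48.1, L 0.9, M 31.6 → max 48.1 km
Location D: residuals K 0.0, L 0.0, M 0.0 → max 0.0 km
Only Location D has all residuals ≈ 0.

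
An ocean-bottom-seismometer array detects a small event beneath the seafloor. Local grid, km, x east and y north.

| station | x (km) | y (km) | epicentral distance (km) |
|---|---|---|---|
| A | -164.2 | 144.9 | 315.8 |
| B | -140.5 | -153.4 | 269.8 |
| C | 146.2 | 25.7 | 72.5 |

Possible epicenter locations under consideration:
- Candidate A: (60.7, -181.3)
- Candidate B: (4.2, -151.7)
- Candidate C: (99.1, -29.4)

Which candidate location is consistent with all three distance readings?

For each candidate, compare |candidate − station| to the reported distance:
Candidate A: residuals A 80.4, B 66.7, C 151.5 → max 151.5 km
Candidate B: residuals A 25.3, B 125.1, C 154.7 → max 154.7 km
Candidate C: residuals A 0.0, B 0.0, C 0.0 → max 0.0 km
Only Candidate C has all residuals ≈ 0.

Candidate C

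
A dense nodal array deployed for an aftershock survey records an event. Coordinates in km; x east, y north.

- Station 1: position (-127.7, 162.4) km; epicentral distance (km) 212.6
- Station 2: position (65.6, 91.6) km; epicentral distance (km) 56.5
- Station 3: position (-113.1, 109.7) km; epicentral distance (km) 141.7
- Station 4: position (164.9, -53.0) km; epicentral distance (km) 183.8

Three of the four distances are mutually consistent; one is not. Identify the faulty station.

Solve using three stations at a time. Using Station 2, Station 3, Station 4 (subtract circle equations pairwise → linear system) gives (x, y) ≈ (19.3, 59.2).
Distances from that point to each station vs reported:
  Station 1: calculated 179.6 vs reported 212.6 → residual 33.0 km
  Station 2: calculated 56.5 vs reported 56.5 → residual 0.0 km
  Station 3: calculated 141.7 vs reported 141.7 → residual 0.0 km
  Station 4: calculated 183.8 vs reported 183.8 → residual 0.0 km
Station 2, Station 3, Station 4 are mutually consistent (residuals ≈ 0); Station 1 is off by 33.0 km.

Station 1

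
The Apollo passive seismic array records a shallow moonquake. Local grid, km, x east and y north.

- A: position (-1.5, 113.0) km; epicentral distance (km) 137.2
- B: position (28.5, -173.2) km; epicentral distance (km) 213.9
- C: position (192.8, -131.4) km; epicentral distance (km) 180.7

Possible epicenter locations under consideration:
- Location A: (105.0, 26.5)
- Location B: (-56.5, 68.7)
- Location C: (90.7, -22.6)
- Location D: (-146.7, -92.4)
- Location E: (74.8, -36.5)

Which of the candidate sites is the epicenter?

For each candidate, compare |candidate − station| to the reported distance:
Location A: residuals A 0.0, B 0.0, C 0.0 → max 0.0 km
Location B: residuals A 66.6, B 42.5, C 139.0 → max 139.0 km
Location C: residuals A 26.8, B 51.0, C 31.5 → max 51.0 km
Location D: residuals A 114.3, B 21.0, C 161.0 → max 161.0 km
Location E: residuals A 30.6, B 69.6, C 29.3 → max 69.6 km
Only Location A has all residuals ≈ 0.

Location A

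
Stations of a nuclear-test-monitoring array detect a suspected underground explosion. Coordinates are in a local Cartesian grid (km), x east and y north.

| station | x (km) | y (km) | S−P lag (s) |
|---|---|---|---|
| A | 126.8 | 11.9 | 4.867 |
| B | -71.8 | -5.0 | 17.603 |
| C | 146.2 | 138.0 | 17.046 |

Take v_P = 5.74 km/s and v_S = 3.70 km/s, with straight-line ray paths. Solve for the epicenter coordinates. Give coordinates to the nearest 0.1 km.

Distance from S−P lag: d = Δt · v_P v_S / (v_P − v_S) = Δt · (5.74·3.70)/(5.74−3.70) ≈ 10.4108·Δt.
So d_A = 50.67, d_B = 183.26, d_C = 177.46 km.
Circle about each station: (x − 126.8)² + (y − 11.9)² = 50.67²; (x + 71.8)² + (y + 5.0)² = 183.26²; (x − 146.2)² + (y − 138.0)² = 177.46².
Subtracting the A equation from the B and C equations removes the quadratic terms:
-397.2 x − 33.8 y = -42056.39
38.8 x + 252.2 y = -4726.01
Solving the 2×2 system: x ≈ 108.9, y ≈ -35.5 km.

(108.9, -35.5)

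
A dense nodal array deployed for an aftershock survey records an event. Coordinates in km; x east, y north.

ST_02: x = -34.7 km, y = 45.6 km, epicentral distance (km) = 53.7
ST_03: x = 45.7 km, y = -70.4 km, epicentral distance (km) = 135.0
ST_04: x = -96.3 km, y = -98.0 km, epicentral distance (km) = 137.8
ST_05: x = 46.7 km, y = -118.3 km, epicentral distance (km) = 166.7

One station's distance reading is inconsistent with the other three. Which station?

Solve using three stations at a time. Using ST_02, ST_03, ST_05 (subtract circle equations pairwise → linear system) gives (x, y) ≈ (-67.5, 3.1).
Distances from that point to each station vs reported:
  ST_02: calculated 53.7 vs reported 53.7 → residual 0.0 km
  ST_03: calculated 135.0 vs reported 135.0 → residual 0.0 km
  ST_04: calculated 105.1 vs reported 137.8 → residual 32.7 km
  ST_05: calculated 166.7 vs reported 166.7 → residual 0.0 km
ST_02, ST_03, ST_05 are mutually consistent (residuals ≈ 0); ST_04 is off by 32.7 km.

ST_04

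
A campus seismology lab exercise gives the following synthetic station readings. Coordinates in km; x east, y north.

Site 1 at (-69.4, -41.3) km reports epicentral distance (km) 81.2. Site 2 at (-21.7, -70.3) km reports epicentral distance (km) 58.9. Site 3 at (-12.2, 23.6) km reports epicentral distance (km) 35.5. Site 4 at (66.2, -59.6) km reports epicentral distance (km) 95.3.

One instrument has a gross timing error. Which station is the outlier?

Site 1

Solve using three stations at a time. Using Site 2, Site 3, Site 4 (subtract circle equations pairwise → linear system) gives (x, y) ≈ (-16.2, -11.7).
Distances from that point to each station vs reported:
  Site 1: calculated 60.9 vs reported 81.2 → residual 20.3 km
  Site 2: calculated 58.9 vs reported 58.9 → residual 0.0 km
  Site 3: calculated 35.5 vs reported 35.5 → residual 0.0 km
  Site 4: calculated 95.3 vs reported 95.3 → residual 0.0 km
Site 2, Site 3, Site 4 are mutually consistent (residuals ≈ 0); Site 1 is off by 20.3 km.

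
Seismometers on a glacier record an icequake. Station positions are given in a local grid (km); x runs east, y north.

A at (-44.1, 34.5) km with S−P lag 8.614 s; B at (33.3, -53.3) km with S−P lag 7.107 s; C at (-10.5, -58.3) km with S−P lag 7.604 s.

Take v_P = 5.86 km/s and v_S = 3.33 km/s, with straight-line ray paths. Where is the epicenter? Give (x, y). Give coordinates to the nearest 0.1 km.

10.4 km east, -3.5 km north

Distance from S−P lag: d = Δt · v_P v_S / (v_P − v_S) = Δt · (5.86·3.33)/(5.86−3.33) ≈ 7.7130·Δt.
So d_A = 66.44, d_B = 54.82, d_C = 58.65 km.
Circle about each station: (x + 44.1)² + (y − 34.5)² = 66.44²; (x − 33.3)² + (y + 53.3)² = 54.82²; (x + 10.5)² + (y + 58.3)² = 58.65².
Subtracting pairs of circle equations eliminates x²+y² and gives linear equations (the radical axes):
154.8 x − 175.6 y = 2223.76
67.2 x − 185.6 y = 1348.53
Solving the 2×2 system: x ≈ 10.4, y ≈ -3.5 km.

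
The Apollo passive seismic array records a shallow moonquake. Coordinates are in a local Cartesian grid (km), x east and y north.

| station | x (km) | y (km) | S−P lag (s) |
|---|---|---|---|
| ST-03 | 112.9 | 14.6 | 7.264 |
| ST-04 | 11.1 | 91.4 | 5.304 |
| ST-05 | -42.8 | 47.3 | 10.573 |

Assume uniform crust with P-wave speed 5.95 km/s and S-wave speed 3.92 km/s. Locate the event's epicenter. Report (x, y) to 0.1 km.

Distance from S−P lag: d = Δt · v_P v_S / (v_P − v_S) = Δt · (5.95·3.92)/(5.95−3.92) ≈ 11.4897·Δt.
So d_ST-03 = 83.46, d_ST-04 = 60.94, d_ST-05 = 121.48 km.
Circle about each station: (x − 112.9)² + (y − 14.6)² = 83.46²; (x − 11.1)² + (y − 91.4)² = 60.94²; (x + 42.8)² + (y − 47.3)² = 121.48².
Subtracting the ST-03 equation from the ST-04 and ST-05 equations removes the quadratic terms:
-203.6 x + 153.6 y = -1230.51
-311.4 x + 65.4 y = -16682.26
Solving the 2×2 system: x ≈ 71.9, y ≈ 87.3 km.
Check against ST-03 (with the unrounded x, y): √((x − 112.9)²+(y − 14.6)²) = 83.46 ≈ 83.46 km. ✓

x ≈ 71.9 km, y ≈ 87.3 km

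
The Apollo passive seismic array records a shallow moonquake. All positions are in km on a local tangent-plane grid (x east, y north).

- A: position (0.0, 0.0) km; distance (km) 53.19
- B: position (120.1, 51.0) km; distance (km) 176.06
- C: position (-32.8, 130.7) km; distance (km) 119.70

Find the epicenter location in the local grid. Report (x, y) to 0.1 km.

(-51.7, 12.5)

Circle about each station: x² + y² = 53.19²; (x − 120.1)² + (y − 51.0)² = 176.06²; (x + 32.8)² + (y − 130.7)² = 119.70².
Subtracting the A equation from the B and C equations removes the quadratic terms:
240.2 x + 102.0 y = -11142.94
-65.6 x + 261.4 y = 6659.42
Solving the 2×2 system: x ≈ -51.7, y ≈ 12.5 km.
Check against A (with the unrounded x, y): √(x²+y²) = 53.19 ≈ 53.19 km. ✓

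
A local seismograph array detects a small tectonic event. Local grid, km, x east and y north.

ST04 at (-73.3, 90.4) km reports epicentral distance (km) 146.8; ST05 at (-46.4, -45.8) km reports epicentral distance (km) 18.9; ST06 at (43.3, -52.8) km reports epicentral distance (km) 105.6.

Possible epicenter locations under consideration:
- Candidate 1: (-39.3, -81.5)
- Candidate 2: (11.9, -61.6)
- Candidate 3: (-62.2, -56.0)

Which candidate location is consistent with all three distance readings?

For each candidate, compare |candidate − station| to the reported distance:
Candidate 1: residuals ST04 28.4, ST05 17.5, ST06 18.2 → max 28.4 km
Candidate 2: residuals ST04 27.4, ST05 41.5, ST06 73.0 → max 73.0 km
Candidate 3: residuals ST04 0.0, ST05 0.1, ST06 0.1 → max 0.1 km
Only Candidate 3 has all residuals ≈ 0.

Candidate 3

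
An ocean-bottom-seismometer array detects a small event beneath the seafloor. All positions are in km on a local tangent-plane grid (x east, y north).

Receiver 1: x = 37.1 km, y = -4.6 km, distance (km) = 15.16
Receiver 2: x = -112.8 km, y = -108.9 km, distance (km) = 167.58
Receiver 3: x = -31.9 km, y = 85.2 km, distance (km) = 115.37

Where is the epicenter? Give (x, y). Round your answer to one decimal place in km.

Circle about each station: (x − 37.1)² + (y + 4.6)² = 15.16²; (x + 112.8)² + (y + 108.9)² = 167.58²; (x + 31.9)² + (y − 85.2)² = 115.37².
Subtracting pairs of circle equations eliminates x²+y² and gives linear equations (the radical axes):
-299.8 x − 208.6 y = -4667.75
-138.0 x + 179.6 y = -6201.33
Solving the 2×2 system: x ≈ 25.8, y ≈ -14.7 km.

x ≈ 25.8 km, y ≈ -14.7 km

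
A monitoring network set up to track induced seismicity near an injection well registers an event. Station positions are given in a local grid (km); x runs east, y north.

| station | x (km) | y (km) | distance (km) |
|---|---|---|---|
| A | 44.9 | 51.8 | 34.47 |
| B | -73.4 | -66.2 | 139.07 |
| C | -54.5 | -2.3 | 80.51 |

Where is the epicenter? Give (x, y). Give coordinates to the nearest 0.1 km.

11.3 km east, 44.1 km north

Circle about each station: (x − 44.9)² + (y − 51.8)² = 34.47²; (x + 73.4)² + (y + 66.2)² = 139.07²; (x + 54.5)² + (y + 2.3)² = 80.51².
Subtracting the A equation from the B and C equations removes the quadratic terms:
-236.6 x − 236.0 y = -13081.53
-198.8 x − 108.2 y = -7017.39
Solving the 2×2 system: x ≈ 11.3, y ≈ 44.1 km.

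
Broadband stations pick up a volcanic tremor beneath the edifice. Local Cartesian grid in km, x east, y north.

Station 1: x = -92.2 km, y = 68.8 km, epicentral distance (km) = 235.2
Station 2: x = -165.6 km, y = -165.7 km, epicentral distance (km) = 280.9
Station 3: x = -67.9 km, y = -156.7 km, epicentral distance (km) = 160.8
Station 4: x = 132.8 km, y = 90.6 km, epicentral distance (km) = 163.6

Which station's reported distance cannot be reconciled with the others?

Station 3

Solve using three stations at a time. Using Station 1, Station 2, Station 4 (subtract circle equations pairwise → linear system) gives (x, y) ≈ (98.2, -69.2).
Distances from that point to each station vs reported:
  Station 1: calculated 235.2 vs reported 235.2 → residual 0.0 km
  Station 2: calculated 280.9 vs reported 280.9 → residual 0.0 km
  Station 3: calculated 187.7 vs reported 160.8 → residual 26.9 km
  Station 4: calculated 163.5 vs reported 163.6 → residual 0.1 km
Station 1, Station 2, Station 4 are mutually consistent (residuals ≈ 0); Station 3 is off by 26.9 km.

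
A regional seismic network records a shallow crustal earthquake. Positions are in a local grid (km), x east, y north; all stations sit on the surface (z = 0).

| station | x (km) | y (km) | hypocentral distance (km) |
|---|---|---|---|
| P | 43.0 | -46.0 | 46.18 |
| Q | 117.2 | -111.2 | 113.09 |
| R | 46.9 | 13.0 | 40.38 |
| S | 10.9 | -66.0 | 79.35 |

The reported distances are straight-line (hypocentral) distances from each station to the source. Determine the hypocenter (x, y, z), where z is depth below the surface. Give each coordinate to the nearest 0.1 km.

(65.4, -13.6, 24.1)

Each station gives a sphere (x−x_i)² + (y−y_i)² + z² = d_i² (stations at z=0).
Subtracting the P sphere from Q and R: z² cancels, leaving linear equations in x and y:
148.4 x − 130.4 y = 11479.52
7.8 x + 118.0 y = -1094.34
Solving: x ≈ 65.407, y ≈ -13.598 km (keep extra digits for the depth step; rounded: 65.4, -13.6).
Then from the P sphere: z² = 46.18² − (x − 43.0)² − (y + 46.0)² with x = 65.407, y = -13.598, so z ≈ 24.096 ≈ 24.1 km.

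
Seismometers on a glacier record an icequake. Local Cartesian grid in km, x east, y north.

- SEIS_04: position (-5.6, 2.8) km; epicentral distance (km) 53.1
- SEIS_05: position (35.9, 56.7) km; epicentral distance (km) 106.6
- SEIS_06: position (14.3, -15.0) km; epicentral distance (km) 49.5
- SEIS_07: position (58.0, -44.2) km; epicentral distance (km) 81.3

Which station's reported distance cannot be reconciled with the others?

SEIS_05

Solve using three stations at a time. Using SEIS_04, SEIS_06, SEIS_07 (subtract circle equations pairwise → linear system) gives (x, y) ≈ (-23.4, -47.5).
Distances from that point to each station vs reported:
  SEIS_04: calculated 53.4 vs reported 53.1 → residual 0.3 km
  SEIS_05: calculated 119.9 vs reported 106.6 → residual 13.3 km
  SEIS_06: calculated 49.8 vs reported 49.5 → residual 0.3 km
  SEIS_07: calculated 81.5 vs reported 81.3 → residual 0.2 km
SEIS_04, SEIS_06, SEIS_07 are mutually consistent (residuals ≈ 0); SEIS_05 is off by 13.3 km.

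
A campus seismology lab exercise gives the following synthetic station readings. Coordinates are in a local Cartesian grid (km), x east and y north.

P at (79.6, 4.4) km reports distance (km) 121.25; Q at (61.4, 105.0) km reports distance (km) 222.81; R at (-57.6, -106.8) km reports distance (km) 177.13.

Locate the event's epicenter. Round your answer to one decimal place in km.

x ≈ 119.5 km, y ≈ -110.1 km

Circle about each station: (x − 79.6)² + (y − 4.4)² = 121.25²; (x − 61.4)² + (y − 105.0)² = 222.81²; (x + 57.6)² + (y + 106.8)² = 177.13².
Subtracting pairs of circle equations eliminates x²+y² and gives linear equations (the radical axes):
-36.4 x + 201.2 y = -26503.29
-274.4 x − 222.4 y = -8304.99
Solving the 2×2 system: x ≈ 119.5, y ≈ -110.1 km.
Check against P (with the unrounded x, y): √((x − 79.6)²+(y − 4.4)²) = 121.26 ≈ 121.25 km. ✓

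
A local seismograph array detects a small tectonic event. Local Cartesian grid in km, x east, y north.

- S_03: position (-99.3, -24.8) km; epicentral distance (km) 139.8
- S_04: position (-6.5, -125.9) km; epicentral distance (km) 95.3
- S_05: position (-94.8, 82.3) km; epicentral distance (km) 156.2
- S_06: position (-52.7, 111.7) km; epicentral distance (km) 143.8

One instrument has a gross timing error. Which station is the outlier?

Solve using three stations at a time. Using S_03, S_05, S_06 (subtract circle equations pairwise → linear system) gives (x, y) ≈ (37.9, 0.4).
Distances from that point to each station vs reported:
  S_03: calculated 139.5 vs reported 139.8 → residual 0.3 km
  S_04: calculated 133.9 vs reported 95.3 → residual 38.6 km
  S_05: calculated 155.9 vs reported 156.2 → residual 0.3 km
  S_06: calculated 143.5 vs reported 143.8 → residual 0.3 km
S_03, S_05, S_06 are mutually consistent (residuals ≈ 0); S_04 is off by 38.6 km.

S_04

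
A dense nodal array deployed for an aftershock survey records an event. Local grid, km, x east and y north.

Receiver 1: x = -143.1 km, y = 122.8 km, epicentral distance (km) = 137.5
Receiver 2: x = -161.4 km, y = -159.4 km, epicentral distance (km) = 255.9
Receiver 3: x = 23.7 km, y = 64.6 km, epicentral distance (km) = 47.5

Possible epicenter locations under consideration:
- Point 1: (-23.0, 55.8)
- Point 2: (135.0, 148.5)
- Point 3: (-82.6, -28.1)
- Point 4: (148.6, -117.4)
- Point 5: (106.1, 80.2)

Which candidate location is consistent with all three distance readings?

Point 1

For each candidate, compare |candidate − station| to the reported distance:
Point 1: residuals Receiver 1 0.0, Receiver 2 0.0, Receiver 3 0.0 → max 0.0 km
Point 2: residuals Receiver 1 141.8, Receiver 2 171.5, Receiver 3 91.9 → max 171.5 km
Point 3: residuals Receiver 1 25.1, Receiver 2 102.8, Receiver 3 93.5 → max 102.8 km
Point 4: residuals Receiver 1 240.4, Receiver 2 56.9, Receiver 3 173.2 → max 240.4 km
Point 5: residuals Receiver 1 115.3, Receiver 2 103.2, Receiver 3 36.4 → max 115.3 km
Only Point 1 has all residuals ≈ 0.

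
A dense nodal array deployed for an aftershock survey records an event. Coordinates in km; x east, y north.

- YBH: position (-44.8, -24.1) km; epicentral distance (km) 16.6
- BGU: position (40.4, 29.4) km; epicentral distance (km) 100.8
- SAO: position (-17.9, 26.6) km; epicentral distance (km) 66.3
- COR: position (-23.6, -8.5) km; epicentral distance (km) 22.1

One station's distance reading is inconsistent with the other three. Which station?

COR

Solve using three stations at a time. Using YBH, BGU, SAO (subtract circle equations pairwise → linear system) gives (x, y) ≈ (-35.1, -37.4).
Distances from that point to each station vs reported:
  YBH: calculated 16.5 vs reported 16.6 → residual 0.1 km
  BGU: calculated 100.8 vs reported 100.8 → residual 0.0 km
  SAO: calculated 66.3 vs reported 66.3 → residual 0.0 km
  COR: calculated 31.1 vs reported 22.1 → residual 9.0 km
YBH, BGU, SAO are mutually consistent (residuals ≈ 0); COR is off by 9.0 km.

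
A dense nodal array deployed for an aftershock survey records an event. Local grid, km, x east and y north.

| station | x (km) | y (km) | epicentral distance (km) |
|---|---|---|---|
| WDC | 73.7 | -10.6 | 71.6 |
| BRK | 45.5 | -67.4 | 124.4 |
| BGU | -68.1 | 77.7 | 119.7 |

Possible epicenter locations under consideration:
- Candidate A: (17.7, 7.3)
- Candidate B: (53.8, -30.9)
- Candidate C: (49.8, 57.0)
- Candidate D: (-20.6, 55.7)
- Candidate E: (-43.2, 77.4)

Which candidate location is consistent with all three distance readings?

Candidate C

For each candidate, compare |candidate − station| to the reported distance:
Candidate A: residuals WDC 12.8, BRK 44.7, BGU 8.7 → max 44.7 km
Candidate B: residuals WDC 43.2, BRK 87.0, BGU 43.6 → max 87.0 km
Candidate C: residuals WDC 0.1, BRK 0.1, BGU 0.0 → max 0.1 km
Candidate D: residuals WDC 43.7, BRK 15.3, BGU 67.4 → max 67.4 km
Candidate E: residuals WDC 74.7, BRK 45.4, BGU 94.8 → max 94.8 km
Only Candidate C has all residuals ≈ 0.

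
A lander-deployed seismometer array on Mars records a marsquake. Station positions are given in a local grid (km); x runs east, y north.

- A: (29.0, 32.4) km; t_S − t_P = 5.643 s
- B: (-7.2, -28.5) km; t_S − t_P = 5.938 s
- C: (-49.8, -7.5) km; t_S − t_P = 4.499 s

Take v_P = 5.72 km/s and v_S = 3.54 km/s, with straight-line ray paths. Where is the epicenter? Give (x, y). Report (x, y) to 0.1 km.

x ≈ -22.8 km, y ≈ 24.4 km

Distance from S−P lag: d = Δt · v_P v_S / (v_P − v_S) = Δt · (5.72·3.54)/(5.72−3.54) ≈ 9.2884·Δt.
So d_A = 52.41, d_B = 55.15, d_C = 41.79 km.
Circle about each station: (x − 29.0)² + (y − 32.4)² = 52.41²; (x + 7.2)² + (y + 28.5)² = 55.15²; (x + 49.8)² + (y + 7.5)² = 41.79².
Subtracting pairs of circle equations eliminates x²+y² and gives linear equations (the radical axes):
-72.4 x − 121.8 y = -1321.38
-157.6 x − 79.8 y = 1645.93
Solving the 2×2 system: x ≈ -22.8, y ≈ 24.4 km.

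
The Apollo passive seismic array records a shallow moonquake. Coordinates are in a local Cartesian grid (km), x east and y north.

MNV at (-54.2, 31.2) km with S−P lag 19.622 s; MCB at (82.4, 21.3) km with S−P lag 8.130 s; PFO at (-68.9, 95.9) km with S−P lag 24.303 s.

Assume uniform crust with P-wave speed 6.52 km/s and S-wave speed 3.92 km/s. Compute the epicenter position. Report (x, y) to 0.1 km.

Distance from S−P lag: d = Δt · v_P v_S / (v_P − v_S) = Δt · (6.52·3.92)/(6.52−3.92) ≈ 9.8302·Δt.
So d_MNV = 192.89, d_MCB = 79.92, d_PFO = 238.90 km.
Circle about each station: (x + 54.2)² + (y − 31.2)² = 192.89²; (x − 82.4)² + (y − 21.3)² = 79.92²; (x + 68.9)² + (y − 95.9)² = 238.90².
Subtracting pairs of circle equations eliminates x²+y² and gives linear equations (the radical axes):
273.2 x − 19.8 y = 34151.72
-29.4 x + 129.4 y = -9833.72
Solving the 2×2 system: x ≈ 121.5, y ≈ -48.4 km.
Check against MNV (with the unrounded x, y): √((x + 54.2)²+(y − 31.2)²) = 192.89 ≈ 192.89 km. ✓

x ≈ 121.5 km, y ≈ -48.4 km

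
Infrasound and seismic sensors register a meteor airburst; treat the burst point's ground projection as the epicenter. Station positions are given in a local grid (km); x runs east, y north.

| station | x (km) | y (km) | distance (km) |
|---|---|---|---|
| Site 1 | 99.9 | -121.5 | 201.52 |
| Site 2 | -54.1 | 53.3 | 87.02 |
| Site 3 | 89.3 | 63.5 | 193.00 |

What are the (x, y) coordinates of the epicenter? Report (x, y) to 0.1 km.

-79.6 km east, -29.9 km north

Circle about each station: (x − 99.9)² + (y + 121.5)² = 201.52²; (x + 54.1)² + (y − 53.3)² = 87.02²; (x − 89.3)² + (y − 63.5)² = 193.00².
Subtracting pairs of circle equations eliminates x²+y² and gives linear equations (the radical axes):
-308.0 x + 349.6 y = 14063.27
-21.2 x + 370.0 y = -9374.21
Solving the 2×2 system: x ≈ -79.6, y ≈ -29.9 km.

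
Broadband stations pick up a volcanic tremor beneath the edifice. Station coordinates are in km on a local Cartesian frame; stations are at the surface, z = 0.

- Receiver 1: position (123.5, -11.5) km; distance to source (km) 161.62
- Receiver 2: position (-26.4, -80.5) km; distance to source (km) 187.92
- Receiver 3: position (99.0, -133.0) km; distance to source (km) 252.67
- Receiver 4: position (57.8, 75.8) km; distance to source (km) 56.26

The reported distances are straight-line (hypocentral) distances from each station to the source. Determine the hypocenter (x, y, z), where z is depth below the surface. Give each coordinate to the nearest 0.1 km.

(10.5, 103.3, 13.1)

Each station gives a sphere (x−x_i)² + (y−y_i)² + z² = d_i² (stations at z=0).
Subtracting the Receiver 1 sphere from Receiver 2 and Receiver 3: z² cancels, leaving linear equations in x and y:
-299.8 x − 138.0 y = -17400.19
-49.0 x − 243.0 y = -25615.60
Solving: x ≈ 10.490, y ≈ 103.299 km (keep extra digits for the depth step; rounded: 10.5, 103.3).
Then from the Receiver 1 sphere: z² = 161.62² − (x − 123.5)² − (y + 11.5)² with x = 10.490, y = 103.299, so z ≈ 13.075 ≈ 13.1 km.
Check against Receiver 4 (with the unrounded solution): distance 56.26 ≈ 56.26 km. ✓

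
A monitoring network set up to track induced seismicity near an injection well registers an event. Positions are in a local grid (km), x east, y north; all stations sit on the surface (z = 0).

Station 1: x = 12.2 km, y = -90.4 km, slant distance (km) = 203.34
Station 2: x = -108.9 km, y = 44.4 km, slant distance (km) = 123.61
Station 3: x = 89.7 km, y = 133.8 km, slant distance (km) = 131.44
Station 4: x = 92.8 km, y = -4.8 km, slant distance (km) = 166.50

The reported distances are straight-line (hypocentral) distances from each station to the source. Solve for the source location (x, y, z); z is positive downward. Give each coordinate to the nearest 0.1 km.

Each station gives a sphere (x−x_i)² + (y−y_i)² + z² = d_i² (stations at z=0).
Subtracting the Station 1 sphere from Station 2 and Station 3: z² cancels, leaving linear equations in x and y:
-242.2 x + 269.6 y = 31577.29
155.0 x + 448.4 y = 41698.21
Solving: x ≈ -19.399, y ≈ 99.699 km (keep extra digits for the depth step; rounded: -19.4, 99.7).
Then from the Station 1 sphere: z² = 203.34² − (x − 12.2)² − (y + 90.4)² with x = -19.399, y = 99.699, so z ≈ 64.892 ≈ 64.9 km.

(-19.4, 99.7, 64.9)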